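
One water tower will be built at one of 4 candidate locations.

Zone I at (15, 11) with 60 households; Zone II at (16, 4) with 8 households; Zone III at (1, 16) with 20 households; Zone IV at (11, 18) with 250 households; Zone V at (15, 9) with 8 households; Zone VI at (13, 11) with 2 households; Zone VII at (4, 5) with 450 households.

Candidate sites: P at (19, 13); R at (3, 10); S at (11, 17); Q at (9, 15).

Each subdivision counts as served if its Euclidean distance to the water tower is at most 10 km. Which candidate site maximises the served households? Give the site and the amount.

R, covering 470

Coverage radius r = 10 km; a point is covered iff (Δx)²+(Δy)² ≤ 10² = 100.
  P (19, 13): covers {Zone I, Zone II, Zone IV, Zone V, Zone VI} → 328
  R (3, 10): covers {Zone III, Zone VII} → 470
  S (11, 17): covers {Zone I, Zone IV, Zone V, Zone VI} → 320
  Q (9, 15): covers {Zone I, Zone III, Zone IV, Zone V, Zone VI} → 340
Maximum coverage at R: 470 households.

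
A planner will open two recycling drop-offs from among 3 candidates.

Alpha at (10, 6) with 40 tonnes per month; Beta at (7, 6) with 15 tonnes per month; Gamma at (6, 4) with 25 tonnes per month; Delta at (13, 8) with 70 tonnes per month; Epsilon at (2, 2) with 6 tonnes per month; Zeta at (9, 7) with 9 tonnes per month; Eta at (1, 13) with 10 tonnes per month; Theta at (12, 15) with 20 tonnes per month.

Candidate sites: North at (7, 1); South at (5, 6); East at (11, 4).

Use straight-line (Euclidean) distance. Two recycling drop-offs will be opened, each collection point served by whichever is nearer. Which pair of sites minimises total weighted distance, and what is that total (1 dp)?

{South, East}, total 852.4

Evaluate every pair (each demand assigned to the nearer of the two):
  {South, East}: total = 852.4
  {North, East}: total = 966.7
  {North, South}: total = 1238.9
Best pair: {South, East} with total 852.4.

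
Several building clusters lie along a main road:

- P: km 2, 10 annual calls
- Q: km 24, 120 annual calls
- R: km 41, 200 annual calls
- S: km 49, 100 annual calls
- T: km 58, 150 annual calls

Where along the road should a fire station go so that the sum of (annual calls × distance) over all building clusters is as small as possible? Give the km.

For a sum of weighted absolute distances on a line, the optimum is the weighted median (not the mean). Total weight W = 580; half-weight = 290.
Sort by position and accumulate weight:
  km 2 (P, w=10) → cum 10
  km 24 (Q, w=120) → cum 130
  km 41 (R, w=200) → cum 330  ≥ 290 → median here
  km 49 (S, w=100) → cum 430
  km 58 (T, w=150) → cum 580
Optimal location: km 41.

x = 41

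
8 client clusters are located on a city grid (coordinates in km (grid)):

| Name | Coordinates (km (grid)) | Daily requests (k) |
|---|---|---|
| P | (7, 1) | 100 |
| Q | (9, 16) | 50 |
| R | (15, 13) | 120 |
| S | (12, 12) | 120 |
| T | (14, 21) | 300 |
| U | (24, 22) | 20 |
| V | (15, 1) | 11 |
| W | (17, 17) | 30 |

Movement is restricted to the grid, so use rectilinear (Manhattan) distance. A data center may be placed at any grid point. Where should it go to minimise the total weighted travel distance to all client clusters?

Manhattan distance separates: Σwᵢ(|x−xᵢ|+|y−yᵢ|) = Σwᵢ|x−xᵢ| + Σwᵢ|y−yᵢ|, so x and y are optimised independently as 1-D weighted medians.
Total weight W = 751; half = 375.5.
x-coordinate, sorted with cumulative weight:
  x=7 (P, w=100) cum 100
  x=9 (Q, w=50) cum 150
  x=12 (S, w=120) cum 270
  x=14 (T, w=300) cum 570  ← median
  x=15 (R, w=120) cum 690
  x=15 (V, w=11) cum 701
  x=17 (W, w=30) cum 731
  x=24 (U, w=20) cum 751
⇒ x* = 14
y-coordinate, sorted with cumulative weight:
  y=1 (P, w=100) cum 100
  y=1 (V, w=11) cum 111
  y=12 (S, w=120) cum 231
  y=13 (R, w=120) cum 351
  y=16 (Q, w=50) cum 401  ← median
  y=17 (W, w=30) cum 431
  y=21 (T, w=300) cum 731
  y=22 (U, w=20) cum 751
⇒ y* = 16

(14, 16)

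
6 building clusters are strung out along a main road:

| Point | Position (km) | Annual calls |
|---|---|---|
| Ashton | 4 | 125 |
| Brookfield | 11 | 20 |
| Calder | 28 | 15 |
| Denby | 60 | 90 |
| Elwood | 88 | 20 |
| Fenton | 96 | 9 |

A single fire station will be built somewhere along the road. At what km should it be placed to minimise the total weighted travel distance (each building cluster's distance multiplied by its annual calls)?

For a sum of weighted absolute distances on a line, the optimum is the weighted median (not the mean). Total weight W = 279; half-weight = 139.5.
Sort by position and accumulate weight:
  km 4 (Ashton, w=125) → cum 125
  km 11 (Brookfield, w=20) → cum 145  ≥ 139.5 → median here
  km 28 (Calder, w=15) → cum 160
  km 60 (Denby, w=90) → cum 250
  km 88 (Elwood, w=20) → cum 270
  km 96 (Fenton, w=9) → cum 279
Optimal location: km 11.

x = 11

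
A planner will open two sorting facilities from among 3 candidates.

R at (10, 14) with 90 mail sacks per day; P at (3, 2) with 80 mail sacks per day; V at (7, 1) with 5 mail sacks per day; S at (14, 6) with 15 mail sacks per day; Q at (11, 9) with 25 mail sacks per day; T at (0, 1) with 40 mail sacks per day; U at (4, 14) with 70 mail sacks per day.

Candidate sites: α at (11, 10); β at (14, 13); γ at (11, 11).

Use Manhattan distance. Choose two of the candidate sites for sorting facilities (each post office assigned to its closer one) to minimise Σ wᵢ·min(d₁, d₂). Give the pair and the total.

Evaluate every pair (each demand assigned to the nearer of the two):
  {α, γ}: total = 3335
  {β, γ}: total = 3485
  {α, β}: total = 3495
Best pair: {α, γ} with total 3335.

{α, γ}, total 3335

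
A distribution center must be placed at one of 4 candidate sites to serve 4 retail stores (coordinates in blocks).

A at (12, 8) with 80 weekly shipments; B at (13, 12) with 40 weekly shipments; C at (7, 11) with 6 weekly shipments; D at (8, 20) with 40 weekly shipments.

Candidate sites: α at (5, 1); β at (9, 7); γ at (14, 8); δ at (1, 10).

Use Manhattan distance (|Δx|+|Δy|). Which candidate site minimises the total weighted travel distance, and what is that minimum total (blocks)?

Total weighted distance at each candidate:
  α (5, 1): total = 2832
  β (9, 7): total = 1276
  γ (14, 8): total = 1140
  δ (1, 10): total = 2322
Minimum is at γ with total 1140 blocks.

γ, total 1140 blocks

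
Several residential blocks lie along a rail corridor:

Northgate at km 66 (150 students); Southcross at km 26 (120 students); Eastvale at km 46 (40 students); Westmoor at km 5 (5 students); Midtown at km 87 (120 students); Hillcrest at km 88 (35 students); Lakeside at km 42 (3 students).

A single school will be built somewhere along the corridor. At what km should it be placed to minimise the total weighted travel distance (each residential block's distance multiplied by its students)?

For a sum of weighted absolute distances on a line, the optimum is the weighted median (not the mean). Total weight W = 473; half-weight = 236.5.
Sort by position and accumulate weight:
  km 5 (Westmoor, w=5) → cum 5
  km 26 (Southcross, w=120) → cum 125
  km 42 (Lakeside, w=3) → cum 128
  km 46 (Eastvale, w=40) → cum 168
  km 66 (Northgate, w=150) → cum 318  ≥ 236.5 → median here
  km 87 (Midtown, w=120) → cum 438
  km 88 (Hillcrest, w=35) → cum 473
Optimal location: km 66.

x = 66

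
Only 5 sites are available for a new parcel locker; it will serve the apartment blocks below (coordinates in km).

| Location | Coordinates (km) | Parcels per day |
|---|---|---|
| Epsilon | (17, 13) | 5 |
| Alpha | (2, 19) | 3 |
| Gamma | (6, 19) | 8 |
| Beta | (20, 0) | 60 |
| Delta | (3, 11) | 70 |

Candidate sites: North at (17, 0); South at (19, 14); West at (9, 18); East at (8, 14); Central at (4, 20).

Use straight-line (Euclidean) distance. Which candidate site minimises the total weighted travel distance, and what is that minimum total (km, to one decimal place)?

Total weighted distance at each candidate:
  North (17, 0): total = 1739.6
  South (19, 14): total = 2157.4
  West (9, 18): total = 2004.8
  East (8, 14): total = 1626.3
  Central (4, 20): total = 2269.0
Minimum is at East with total 1626.3 km.

East, total 1626.3 km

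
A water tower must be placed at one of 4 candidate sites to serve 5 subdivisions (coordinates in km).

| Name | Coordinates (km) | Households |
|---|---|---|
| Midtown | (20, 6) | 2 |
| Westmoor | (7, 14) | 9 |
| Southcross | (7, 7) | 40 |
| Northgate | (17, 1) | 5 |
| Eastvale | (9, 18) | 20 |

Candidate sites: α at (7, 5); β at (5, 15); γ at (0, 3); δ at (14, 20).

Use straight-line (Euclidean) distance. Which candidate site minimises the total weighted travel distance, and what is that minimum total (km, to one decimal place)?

Total weighted distance at each candidate:
  α (7, 5): total = 504.0
  β (5, 15): total = 577.2
  γ (0, 3): total = 915.7
  δ (14, 20): total = 907.9
Minimum is at α with total 504.0 km.

α, total 504.0 km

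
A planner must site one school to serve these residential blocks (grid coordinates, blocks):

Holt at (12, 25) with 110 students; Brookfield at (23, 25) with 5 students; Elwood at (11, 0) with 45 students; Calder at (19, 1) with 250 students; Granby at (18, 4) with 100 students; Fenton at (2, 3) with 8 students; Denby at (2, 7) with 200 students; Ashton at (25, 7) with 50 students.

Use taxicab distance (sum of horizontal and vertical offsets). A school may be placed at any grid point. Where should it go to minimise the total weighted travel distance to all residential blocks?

(18, 4)

Manhattan distance separates: Σwᵢ(|x−xᵢ|+|y−yᵢ|) = Σwᵢ|x−xᵢ| + Σwᵢ|y−yᵢ|, so x and y are optimised independently as 1-D weighted medians.
Total weight W = 768; half = 384.
x-coordinate, sorted with cumulative weight:
  x=2 (Fenton, w=8) cum 8
  x=2 (Denby, w=200) cum 208
  x=11 (Elwood, w=45) cum 253
  x=12 (Holt, w=110) cum 363
  x=18 (Granby, w=100) cum 463  ← median
  x=19 (Calder, w=250) cum 713
  x=23 (Brookfield, w=5) cum 718
  x=25 (Ashton, w=50) cum 768
⇒ x* = 18
y-coordinate, sorted with cumulative weight:
  y=0 (Elwood, w=45) cum 45
  y=1 (Calder, w=250) cum 295
  y=3 (Fenton, w=8) cum 303
  y=4 (Granby, w=100) cum 403  ← median
  y=7 (Denby, w=200) cum 603
  y=7 (Ashton, w=50) cum 653
  y=25 (Holt, w=110) cum 763
  y=25 (Brookfield, w=5) cum 768
⇒ y* = 4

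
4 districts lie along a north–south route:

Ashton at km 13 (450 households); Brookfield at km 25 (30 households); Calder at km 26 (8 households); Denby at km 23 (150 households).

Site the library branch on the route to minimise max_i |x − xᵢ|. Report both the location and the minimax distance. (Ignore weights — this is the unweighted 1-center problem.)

location 19.5, max distance 6.5

The 1-center on a line is the midpoint of the two extreme points: leftmost at 13, rightmost at 26.
Optimal location = (13 + 26)/2 = 19.5; maximum distance = (26 − 13)/2 = 6.5.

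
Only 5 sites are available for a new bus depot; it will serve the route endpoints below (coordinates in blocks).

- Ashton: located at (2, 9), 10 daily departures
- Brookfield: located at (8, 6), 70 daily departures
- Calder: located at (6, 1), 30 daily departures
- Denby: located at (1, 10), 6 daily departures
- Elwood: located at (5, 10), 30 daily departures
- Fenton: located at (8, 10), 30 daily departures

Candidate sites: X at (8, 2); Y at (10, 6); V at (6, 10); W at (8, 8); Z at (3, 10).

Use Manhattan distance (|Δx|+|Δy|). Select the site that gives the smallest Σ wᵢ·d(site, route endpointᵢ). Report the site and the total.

Total weighted distance at each candidate:
  X (8, 2): total = 1160
  Y (10, 6): total = 1048
  V (6, 10): total = 860
  W (8, 8): total = 744
  Z (3, 10): total = 1232
Minimum is at W with total 744 blocks.

W, total 744 blocks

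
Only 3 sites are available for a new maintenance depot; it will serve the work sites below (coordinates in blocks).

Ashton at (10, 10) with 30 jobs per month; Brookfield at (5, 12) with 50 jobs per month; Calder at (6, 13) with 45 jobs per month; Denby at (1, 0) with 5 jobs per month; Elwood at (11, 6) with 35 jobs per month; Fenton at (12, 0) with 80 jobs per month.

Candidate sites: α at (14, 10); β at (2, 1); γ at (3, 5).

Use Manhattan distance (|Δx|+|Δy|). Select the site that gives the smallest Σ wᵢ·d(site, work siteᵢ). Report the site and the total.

α, total 2485 blocks

Total weighted distance at each candidate:
  α (14, 10): total = 2485
  β (2, 1): total = 3310
  γ (3, 5): total = 2775
Minimum is at α with total 2485 blocks.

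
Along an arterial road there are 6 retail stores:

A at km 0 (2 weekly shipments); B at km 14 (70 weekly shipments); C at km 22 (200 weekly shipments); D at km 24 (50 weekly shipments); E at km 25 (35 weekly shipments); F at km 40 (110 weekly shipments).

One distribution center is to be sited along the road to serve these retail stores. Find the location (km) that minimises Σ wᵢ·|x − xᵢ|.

x = 22

For a sum of weighted absolute distances on a line, the optimum is the weighted median (not the mean). Total weight W = 467; half-weight = 233.5.
Sort by position and accumulate weight:
  km 0 (A, w=2) → cum 2
  km 14 (B, w=70) → cum 72
  km 22 (C, w=200) → cum 272  ≥ 233.5 → median here
  km 24 (D, w=50) → cum 322
  km 25 (E, w=35) → cum 357
  km 40 (F, w=110) → cum 467
Optimal location: km 22.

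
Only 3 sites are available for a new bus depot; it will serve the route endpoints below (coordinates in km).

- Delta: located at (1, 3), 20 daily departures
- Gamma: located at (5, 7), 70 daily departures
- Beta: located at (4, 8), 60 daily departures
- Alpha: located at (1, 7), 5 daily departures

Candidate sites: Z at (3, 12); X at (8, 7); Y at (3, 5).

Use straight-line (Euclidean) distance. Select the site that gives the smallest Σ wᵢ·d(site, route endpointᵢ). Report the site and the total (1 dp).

Y, total 458.4 km

Total weighted distance at each candidate:
  Z (3, 12): total = 835.7
  X (8, 7): total = 653.6
  Y (3, 5): total = 458.4
Minimum is at Y with total 458.4 km.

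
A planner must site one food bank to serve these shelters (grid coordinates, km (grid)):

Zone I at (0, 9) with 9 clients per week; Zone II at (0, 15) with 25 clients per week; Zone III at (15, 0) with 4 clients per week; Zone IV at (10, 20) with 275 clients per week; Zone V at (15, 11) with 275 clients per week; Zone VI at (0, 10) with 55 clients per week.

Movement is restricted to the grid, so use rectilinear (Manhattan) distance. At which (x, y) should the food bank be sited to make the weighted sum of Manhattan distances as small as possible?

(10, 11)

Manhattan distance separates: Σwᵢ(|x−xᵢ|+|y−yᵢ|) = Σwᵢ|x−xᵢ| + Σwᵢ|y−yᵢ|, so x and y are optimised independently as 1-D weighted medians.
Total weight W = 643; half = 321.5.
x-coordinate, sorted with cumulative weight:
  x=0 (Zone I, w=9) cum 9
  x=0 (Zone II, w=25) cum 34
  x=0 (Zone VI, w=55) cum 89
  x=10 (Zone IV, w=275) cum 364  ← median
  x=15 (Zone III, w=4) cum 368
  x=15 (Zone V, w=275) cum 643
⇒ x* = 10
y-coordinate, sorted with cumulative weight:
  y=0 (Zone III, w=4) cum 4
  y=9 (Zone I, w=9) cum 13
  y=10 (Zone VI, w=55) cum 68
  y=11 (Zone V, w=275) cum 343  ← median
  y=15 (Zone II, w=25) cum 368
  y=20 (Zone IV, w=275) cum 643
⇒ y* = 11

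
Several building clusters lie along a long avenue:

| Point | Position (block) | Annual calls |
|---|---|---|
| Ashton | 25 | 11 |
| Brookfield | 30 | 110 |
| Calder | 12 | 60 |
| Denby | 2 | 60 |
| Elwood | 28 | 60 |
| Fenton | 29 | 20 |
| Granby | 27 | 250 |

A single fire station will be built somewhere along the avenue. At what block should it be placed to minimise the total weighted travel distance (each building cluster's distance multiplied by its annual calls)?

For a sum of weighted absolute distances on a line, the optimum is the weighted median (not the mean). Total weight W = 571; half-weight = 285.5.
Sort by position and accumulate weight:
  block 2 (Denby, w=60) → cum 60
  block 12 (Calder, w=60) → cum 120
  block 25 (Ashton, w=11) → cum 131
  block 27 (Granby, w=250) → cum 381  ≥ 285.5 → median here
  block 28 (Elwood, w=60) → cum 441
  block 29 (Fenton, w=20) → cum 461
  block 30 (Brookfield, w=110) → cum 571
Optimal location: block 27.

x = 27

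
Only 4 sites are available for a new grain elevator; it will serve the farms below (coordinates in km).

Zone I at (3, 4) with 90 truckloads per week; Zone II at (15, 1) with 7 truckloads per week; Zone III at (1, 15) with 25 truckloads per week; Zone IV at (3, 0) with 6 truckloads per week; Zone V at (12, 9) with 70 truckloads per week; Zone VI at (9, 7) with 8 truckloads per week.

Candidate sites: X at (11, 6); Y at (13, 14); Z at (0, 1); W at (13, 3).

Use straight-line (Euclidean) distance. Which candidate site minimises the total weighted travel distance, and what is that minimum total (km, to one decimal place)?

Total weighted distance at each candidate:
  X (11, 6): total = 1422.6
  Y (13, 14): total = 2190.6
  Z (0, 1): total = 1952.8
  W (13, 3): total = 1882.2
Minimum is at X with total 1422.6 km.

X, total 1422.6 km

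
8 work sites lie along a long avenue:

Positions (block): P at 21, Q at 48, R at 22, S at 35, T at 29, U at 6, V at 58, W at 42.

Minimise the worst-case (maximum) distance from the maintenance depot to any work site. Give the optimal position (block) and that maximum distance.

location 32, max distance 26

The 1-center on a line is the midpoint of the two extreme points: leftmost at 6, rightmost at 58.
Optimal location = (6 + 58)/2 = 32; maximum distance = (58 − 6)/2 = 26.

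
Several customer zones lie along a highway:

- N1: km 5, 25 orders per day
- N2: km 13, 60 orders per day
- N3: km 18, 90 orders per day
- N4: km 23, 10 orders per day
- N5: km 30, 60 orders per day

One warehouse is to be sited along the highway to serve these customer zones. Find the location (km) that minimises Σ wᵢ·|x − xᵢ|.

For a sum of weighted absolute distances on a line, the optimum is the weighted median (not the mean). Total weight W = 245; half-weight = 122.5.
Sort by position and accumulate weight:
  km 5 (N1, w=25) → cum 25
  km 13 (N2, w=60) → cum 85
  km 18 (N3, w=90) → cum 175  ≥ 122.5 → median here
  km 23 (N4, w=10) → cum 185
  km 30 (N5, w=60) → cum 245
Optimal location: km 18.

x = 18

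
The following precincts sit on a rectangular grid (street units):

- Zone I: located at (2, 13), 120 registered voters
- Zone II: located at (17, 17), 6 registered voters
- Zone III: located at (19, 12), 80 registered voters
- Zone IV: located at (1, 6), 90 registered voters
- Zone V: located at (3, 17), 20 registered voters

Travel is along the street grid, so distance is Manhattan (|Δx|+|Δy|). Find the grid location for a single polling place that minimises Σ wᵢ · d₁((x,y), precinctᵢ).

Manhattan distance separates: Σwᵢ(|x−xᵢ|+|y−yᵢ|) = Σwᵢ|x−xᵢ| + Σwᵢ|y−yᵢ|, so x and y are optimised independently as 1-D weighted medians.
Total weight W = 316; half = 158.
x-coordinate, sorted with cumulative weight:
  x=1 (Zone IV, w=90) cum 90
  x=2 (Zone I, w=120) cum 210  ← median
  x=3 (Zone V, w=20) cum 230
  x=17 (Zone II, w=6) cum 236
  x=19 (Zone III, w=80) cum 316
⇒ x* = 2
y-coordinate, sorted with cumulative weight:
  y=6 (Zone IV, w=90) cum 90
  y=12 (Zone III, w=80) cum 170  ← median
  y=13 (Zone I, w=120) cum 290
  y=17 (Zone II, w=6) cum 296
  y=17 (Zone V, w=20) cum 316
⇒ y* = 12

(2, 12)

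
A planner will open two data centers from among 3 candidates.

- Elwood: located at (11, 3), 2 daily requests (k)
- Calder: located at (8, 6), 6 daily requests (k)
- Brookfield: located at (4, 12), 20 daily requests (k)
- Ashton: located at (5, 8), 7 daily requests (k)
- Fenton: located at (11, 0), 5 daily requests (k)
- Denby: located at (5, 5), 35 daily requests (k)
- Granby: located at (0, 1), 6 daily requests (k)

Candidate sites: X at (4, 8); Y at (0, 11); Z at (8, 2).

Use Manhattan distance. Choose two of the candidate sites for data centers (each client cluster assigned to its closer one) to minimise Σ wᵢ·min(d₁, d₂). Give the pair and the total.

{X, Z}, total 338

Evaluate every pair (each demand assigned to the nearer of the two):
  {X, Z}: total = 338
  {X, Y}: total = 422
  {Y, Z}: total = 477
Best pair: {X, Z} with total 338.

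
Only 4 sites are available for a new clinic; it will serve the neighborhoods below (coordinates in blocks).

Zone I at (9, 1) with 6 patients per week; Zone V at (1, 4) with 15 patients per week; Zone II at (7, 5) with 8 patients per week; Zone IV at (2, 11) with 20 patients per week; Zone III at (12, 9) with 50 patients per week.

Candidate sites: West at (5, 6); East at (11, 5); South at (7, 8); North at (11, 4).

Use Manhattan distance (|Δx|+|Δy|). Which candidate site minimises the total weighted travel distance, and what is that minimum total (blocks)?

Total weighted distance at each candidate:
  West (5, 6): total = 828
  East (11, 5): total = 783
  South (7, 8): total = 688
  North (11, 4): total = 840
Minimum is at South with total 688 blocks.

South, total 688 blocks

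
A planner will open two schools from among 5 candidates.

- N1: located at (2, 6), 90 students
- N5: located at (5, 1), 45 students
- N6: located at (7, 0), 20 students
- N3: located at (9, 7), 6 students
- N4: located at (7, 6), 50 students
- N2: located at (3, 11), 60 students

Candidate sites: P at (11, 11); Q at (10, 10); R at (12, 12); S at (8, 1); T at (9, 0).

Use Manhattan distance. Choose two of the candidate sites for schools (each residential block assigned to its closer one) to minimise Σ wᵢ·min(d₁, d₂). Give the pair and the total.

{Q, S}, total 1969

Evaluate every pair (each demand assigned to the nearer of the two):
  {Q, S}: total = 1969
  {P, S}: total = 1981
  {R, S}: total = 2107
  {Q, T}: total = 2199
  {P, T}: total = 2351
  {S, T}: total = 2407
  {R, T}: total = 2477
  {P, Q}: total = 2824
  {Q, R}: total = 2824
  {P, R}: total = 3246
Best pair: {Q, S} with total 1969.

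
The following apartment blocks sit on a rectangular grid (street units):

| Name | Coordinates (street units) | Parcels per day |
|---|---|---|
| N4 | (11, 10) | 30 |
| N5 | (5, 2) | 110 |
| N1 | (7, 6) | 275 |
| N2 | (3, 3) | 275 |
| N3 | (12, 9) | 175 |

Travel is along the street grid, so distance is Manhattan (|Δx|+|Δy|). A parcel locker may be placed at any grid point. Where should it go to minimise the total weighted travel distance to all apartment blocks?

(7, 6)

Manhattan distance separates: Σwᵢ(|x−xᵢ|+|y−yᵢ|) = Σwᵢ|x−xᵢ| + Σwᵢ|y−yᵢ|, so x and y are optimised independently as 1-D weighted medians.
Total weight W = 865; half = 432.5.
x-coordinate, sorted with cumulative weight:
  x=3 (N2, w=275) cum 275
  x=5 (N5, w=110) cum 385
  x=7 (N1, w=275) cum 660  ← median
  x=11 (N4, w=30) cum 690
  x=12 (N3, w=175) cum 865
⇒ x* = 7
y-coordinate, sorted with cumulative weight:
  y=2 (N5, w=110) cum 110
  y=3 (N2, w=275) cum 385
  y=6 (N1, w=275) cum 660  ← median
  y=9 (N3, w=175) cum 835
  y=10 (N4, w=30) cum 865
⇒ y* = 6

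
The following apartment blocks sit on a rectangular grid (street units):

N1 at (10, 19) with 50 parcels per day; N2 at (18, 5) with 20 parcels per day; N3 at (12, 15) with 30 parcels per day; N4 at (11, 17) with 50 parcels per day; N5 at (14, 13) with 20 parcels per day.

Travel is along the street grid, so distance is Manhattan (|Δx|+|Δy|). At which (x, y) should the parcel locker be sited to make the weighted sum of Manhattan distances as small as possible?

Manhattan distance separates: Σwᵢ(|x−xᵢ|+|y−yᵢ|) = Σwᵢ|x−xᵢ| + Σwᵢ|y−yᵢ|, so x and y are optimised independently as 1-D weighted medians.
Total weight W = 170; half = 85.
x-coordinate, sorted with cumulative weight:
  x=10 (N1, w=50) cum 50
  x=11 (N4, w=50) cum 100  ← median
  x=12 (N3, w=30) cum 130
  x=14 (N5, w=20) cum 150
  x=18 (N2, w=20) cum 170
⇒ x* = 11
y-coordinate, sorted with cumulative weight:
  y=5 (N2, w=20) cum 20
  y=13 (N5, w=20) cum 40
  y=15 (N3, w=30) cum 70
  y=17 (N4, w=50) cum 120  ← median
  y=19 (N1, w=50) cum 170
⇒ y* = 17

(11, 17)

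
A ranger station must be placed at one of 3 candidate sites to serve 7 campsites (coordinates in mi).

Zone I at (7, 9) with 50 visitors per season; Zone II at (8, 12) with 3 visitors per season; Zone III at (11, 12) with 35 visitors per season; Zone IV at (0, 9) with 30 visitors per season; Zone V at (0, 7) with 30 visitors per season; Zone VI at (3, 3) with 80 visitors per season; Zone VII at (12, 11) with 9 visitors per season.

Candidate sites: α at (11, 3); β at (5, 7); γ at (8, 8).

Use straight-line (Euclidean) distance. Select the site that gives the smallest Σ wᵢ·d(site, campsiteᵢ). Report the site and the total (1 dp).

Total weighted distance at each candidate:
  α (11, 3): total = 2143.6
  β (5, 7): total = 1174.2
  γ (8, 8): total = 1352.1
Minimum is at β with total 1174.2 mi.

β, total 1174.2 mi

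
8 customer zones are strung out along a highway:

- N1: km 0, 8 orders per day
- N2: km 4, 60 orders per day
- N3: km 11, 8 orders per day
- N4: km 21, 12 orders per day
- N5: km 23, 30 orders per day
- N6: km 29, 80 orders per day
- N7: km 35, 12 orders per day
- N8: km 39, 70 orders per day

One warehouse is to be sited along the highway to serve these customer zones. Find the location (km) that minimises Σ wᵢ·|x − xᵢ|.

x = 29

For a sum of weighted absolute distances on a line, the optimum is the weighted median (not the mean). Total weight W = 280; half-weight = 140.
Sort by position and accumulate weight:
  km 0 (N1, w=8) → cum 8
  km 4 (N2, w=60) → cum 68
  km 11 (N3, w=8) → cum 76
  km 21 (N4, w=12) → cum 88
  km 23 (N5, w=30) → cum 118
  km 29 (N6, w=80) → cum 198  ≥ 140 → median here
  km 35 (N7, w=12) → cum 210
  km 39 (N8, w=70) → cum 280
Optimal location: km 29.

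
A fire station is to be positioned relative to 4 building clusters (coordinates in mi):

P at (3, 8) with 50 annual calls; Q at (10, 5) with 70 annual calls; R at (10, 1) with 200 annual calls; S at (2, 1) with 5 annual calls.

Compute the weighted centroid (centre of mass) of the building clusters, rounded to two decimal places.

(8.80, 2.94)

The minimiser of Σwᵢ‖p−pᵢ‖² is the weighted centroid p* = (Σwᵢpᵢ)/(Σwᵢ).
Σwᵢ = 325.
Σwᵢxᵢ = 50·3 + 70·10 + 200·10 + 5·2 = 2860.
Σwᵢyᵢ = 50·8 + 70·5 + 200·1 + 5·1 = 955.
x* = 2860/325 = 8.80, y* = 955/325 = 2.94.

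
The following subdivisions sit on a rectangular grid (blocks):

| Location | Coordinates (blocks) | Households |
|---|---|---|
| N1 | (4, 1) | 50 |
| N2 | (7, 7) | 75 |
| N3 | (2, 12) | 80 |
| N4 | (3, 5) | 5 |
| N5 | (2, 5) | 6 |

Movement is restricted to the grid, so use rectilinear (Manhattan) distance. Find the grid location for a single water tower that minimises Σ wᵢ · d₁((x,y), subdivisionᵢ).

Manhattan distance separates: Σwᵢ(|x−xᵢ|+|y−yᵢ|) = Σwᵢ|x−xᵢ| + Σwᵢ|y−yᵢ|, so x and y are optimised independently as 1-D weighted medians.
Total weight W = 216; half = 108.
x-coordinate, sorted with cumulative weight:
  x=2 (N3, w=80) cum 80
  x=2 (N5, w=6) cum 86
  x=3 (N4, w=5) cum 91
  x=4 (N1, w=50) cum 141  ← median
  x=7 (N2, w=75) cum 216
⇒ x* = 4
y-coordinate, sorted with cumulative weight:
  y=1 (N1, w=50) cum 50
  y=5 (N4, w=5) cum 55
  y=5 (N5, w=6) cum 61
  y=7 (N2, w=75) cum 136  ← median
  y=12 (N3, w=80) cum 216
⇒ y* = 7

(4, 7)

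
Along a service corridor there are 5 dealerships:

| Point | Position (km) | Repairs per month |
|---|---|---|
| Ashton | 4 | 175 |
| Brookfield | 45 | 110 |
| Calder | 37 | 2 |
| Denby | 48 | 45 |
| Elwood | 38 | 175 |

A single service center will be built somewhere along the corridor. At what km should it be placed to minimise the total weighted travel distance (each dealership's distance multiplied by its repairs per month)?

For a sum of weighted absolute distances on a line, the optimum is the weighted median (not the mean). Total weight W = 507; half-weight = 253.5.
Sort by position and accumulate weight:
  km 4 (Ashton, w=175) → cum 175
  km 37 (Calder, w=2) → cum 177
  km 38 (Elwood, w=175) → cum 352  ≥ 253.5 → median here
  km 45 (Brookfield, w=110) → cum 462
  km 48 (Denby, w=45) → cum 507
Optimal location: km 38.

x = 38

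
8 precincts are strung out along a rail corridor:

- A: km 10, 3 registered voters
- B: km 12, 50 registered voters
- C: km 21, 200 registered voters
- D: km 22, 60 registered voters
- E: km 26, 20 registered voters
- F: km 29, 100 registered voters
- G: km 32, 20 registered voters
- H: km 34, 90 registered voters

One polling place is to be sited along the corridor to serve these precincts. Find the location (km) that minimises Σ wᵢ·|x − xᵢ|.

For a sum of weighted absolute distances on a line, the optimum is the weighted median (not the mean). Total weight W = 543; half-weight = 271.5.
Sort by position and accumulate weight:
  km 10 (A, w=3) → cum 3
  km 12 (B, w=50) → cum 53
  km 21 (C, w=200) → cum 253
  km 22 (D, w=60) → cum 313  ≥ 271.5 → median here
  km 26 (E, w=20) → cum 333
  km 29 (F, w=100) → cum 433
  km 32 (G, w=20) → cum 453
  km 34 (H, w=90) → cum 543
Optimal location: km 22.

x = 22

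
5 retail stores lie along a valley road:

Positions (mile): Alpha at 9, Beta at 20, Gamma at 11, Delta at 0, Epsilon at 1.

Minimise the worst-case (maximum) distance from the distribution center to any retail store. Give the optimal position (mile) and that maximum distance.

The 1-center on a line is the midpoint of the two extreme points: leftmost at 0, rightmost at 20.
Optimal location = (0 + 20)/2 = 10; maximum distance = (20 − 0)/2 = 10.

location 10, max distance 10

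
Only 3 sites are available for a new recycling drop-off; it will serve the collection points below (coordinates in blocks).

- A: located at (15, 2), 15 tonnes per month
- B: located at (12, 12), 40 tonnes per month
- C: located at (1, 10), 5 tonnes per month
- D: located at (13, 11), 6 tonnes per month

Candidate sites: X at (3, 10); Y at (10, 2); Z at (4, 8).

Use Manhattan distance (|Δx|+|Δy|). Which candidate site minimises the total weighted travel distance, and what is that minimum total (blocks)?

Total weighted distance at each candidate:
  X (3, 10): total = 816
  Y (10, 2): total = 712
  Z (4, 8): total = 832
Minimum is at Y with total 712 blocks.

Y, total 712 blocks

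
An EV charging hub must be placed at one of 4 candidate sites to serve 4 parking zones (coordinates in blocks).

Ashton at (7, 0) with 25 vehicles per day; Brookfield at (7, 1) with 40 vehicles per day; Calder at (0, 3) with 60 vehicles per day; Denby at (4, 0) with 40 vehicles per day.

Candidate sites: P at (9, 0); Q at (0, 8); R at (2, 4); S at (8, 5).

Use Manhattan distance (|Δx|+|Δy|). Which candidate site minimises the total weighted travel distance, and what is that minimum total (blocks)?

Total weighted distance at each candidate:
  P (9, 0): total = 1090
  Q (0, 8): total = 1715
  R (2, 4): total = 965
  S (8, 5): total = 1310
Minimum is at R with total 965 blocks.

R, total 965 blocks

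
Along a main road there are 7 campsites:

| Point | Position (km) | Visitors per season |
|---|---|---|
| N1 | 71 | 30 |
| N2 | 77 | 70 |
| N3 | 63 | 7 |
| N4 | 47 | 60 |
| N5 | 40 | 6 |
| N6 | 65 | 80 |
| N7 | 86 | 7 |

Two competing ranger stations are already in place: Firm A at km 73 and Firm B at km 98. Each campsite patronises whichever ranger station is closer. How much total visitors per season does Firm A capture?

253

The indifferent point is the midpoint (73+98)/2 = 85.5; campsites left of it (closer to Firm A at 73) go to Firm A, those right go to Firm B.
  N5 at 40 (w=6) → Firm A
  N4 at 47 (w=60) → Firm A
  N3 at 63 (w=7) → Firm A
  N6 at 65 (w=80) → Firm A
  N1 at 71 (w=30) → Firm A
  N2 at 77 (w=70) → Firm A
  N7 at 86 (w=7) → Firm B
Firm A captures 253; Firm B captures 7.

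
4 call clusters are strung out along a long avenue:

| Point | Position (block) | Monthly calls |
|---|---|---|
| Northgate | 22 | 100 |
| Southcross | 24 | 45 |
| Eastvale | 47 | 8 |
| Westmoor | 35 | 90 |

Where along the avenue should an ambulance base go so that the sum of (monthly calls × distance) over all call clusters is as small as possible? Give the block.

x = 24

For a sum of weighted absolute distances on a line, the optimum is the weighted median (not the mean). Total weight W = 243; half-weight = 121.5.
Sort by position and accumulate weight:
  block 22 (Northgate, w=100) → cum 100
  block 24 (Southcross, w=45) → cum 145  ≥ 121.5 → median here
  block 35 (Westmoor, w=90) → cum 235
  block 47 (Eastvale, w=8) → cum 243
Optimal location: block 24.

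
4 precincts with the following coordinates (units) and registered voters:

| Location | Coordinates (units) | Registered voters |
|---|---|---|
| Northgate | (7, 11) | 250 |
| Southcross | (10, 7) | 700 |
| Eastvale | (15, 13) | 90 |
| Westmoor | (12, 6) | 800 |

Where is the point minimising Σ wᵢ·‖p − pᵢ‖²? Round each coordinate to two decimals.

(10.71, 7.40)

The minimiser of Σwᵢ‖p−pᵢ‖² is the weighted centroid p* = (Σwᵢpᵢ)/(Σwᵢ).
Σwᵢ = 1840.
Σwᵢxᵢ = 250·7 + 700·10 + 90·15 + 800·12 = 19700.
Σwᵢyᵢ = 250·11 + 700·7 + 90·13 + 800·6 = 13620.
x* = 19700/1840 = 10.71, y* = 13620/1840 = 7.40.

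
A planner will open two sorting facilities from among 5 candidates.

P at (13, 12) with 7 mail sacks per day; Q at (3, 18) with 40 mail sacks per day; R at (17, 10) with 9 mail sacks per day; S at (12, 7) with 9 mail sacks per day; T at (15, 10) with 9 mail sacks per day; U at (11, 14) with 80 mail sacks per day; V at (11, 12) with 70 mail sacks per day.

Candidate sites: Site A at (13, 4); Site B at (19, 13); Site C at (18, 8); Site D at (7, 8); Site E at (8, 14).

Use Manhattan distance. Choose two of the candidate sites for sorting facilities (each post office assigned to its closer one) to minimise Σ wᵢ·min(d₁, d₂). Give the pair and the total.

Evaluate every pair (each demand assigned to the nearer of the two):
  {Site C, Site E}: total = 1134
  {Site A, Site E}: total = 1197
  {Site B, Site E}: total = 1206
  {Site D, Site E}: total = 1251
  {Site B, Site D}: total = 2051
  {Site C, Site D}: total = 2109
  {Site A, Site D}: total = 2174
  {Site B, Site C}: total = 2374
  {Site A, Site B}: total = 2383
  {Site A, Site C}: total = 2784
Best pair: {Site C, Site E} with total 1134.

{Site C, Site E}, total 1134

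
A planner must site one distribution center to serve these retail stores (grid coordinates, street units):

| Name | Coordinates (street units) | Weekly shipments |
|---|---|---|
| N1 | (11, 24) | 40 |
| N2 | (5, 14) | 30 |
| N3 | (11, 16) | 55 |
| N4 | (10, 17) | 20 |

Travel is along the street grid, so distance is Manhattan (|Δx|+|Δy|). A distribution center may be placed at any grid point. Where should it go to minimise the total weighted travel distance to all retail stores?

(11, 16)

Manhattan distance separates: Σwᵢ(|x−xᵢ|+|y−yᵢ|) = Σwᵢ|x−xᵢ| + Σwᵢ|y−yᵢ|, so x and y are optimised independently as 1-D weighted medians.
Total weight W = 145; half = 72.5.
x-coordinate, sorted with cumulative weight:
  x=5 (N2, w=30) cum 30
  x=10 (N4, w=20) cum 50
  x=11 (N1, w=40) cum 90  ← median
  x=11 (N3, w=55) cum 145
⇒ x* = 11
y-coordinate, sorted with cumulative weight:
  y=14 (N2, w=30) cum 30
  y=16 (N3, w=55) cum 85  ← median
  y=17 (N4, w=20) cum 105
  y=24 (N1, w=40) cum 145
⇒ y* = 16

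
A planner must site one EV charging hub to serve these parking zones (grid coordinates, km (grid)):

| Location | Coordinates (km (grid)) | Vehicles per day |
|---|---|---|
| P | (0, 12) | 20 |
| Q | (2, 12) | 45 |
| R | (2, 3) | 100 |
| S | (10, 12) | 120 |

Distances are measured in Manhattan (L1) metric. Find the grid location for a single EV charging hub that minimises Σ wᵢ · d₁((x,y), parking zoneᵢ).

Manhattan distance separates: Σwᵢ(|x−xᵢ|+|y−yᵢ|) = Σwᵢ|x−xᵢ| + Σwᵢ|y−yᵢ|, so x and y are optimised independently as 1-D weighted medians.
Total weight W = 285; half = 142.5.
x-coordinate, sorted with cumulative weight:
  x=0 (P, w=20) cum 20
  x=2 (Q, w=45) cum 65
  x=2 (R, w=100) cum 165  ← median
  x=10 (S, w=120) cum 285
⇒ x* = 2
y-coordinate, sorted with cumulative weight:
  y=3 (R, w=100) cum 100
  y=12 (P, w=20) cum 120
  y=12 (Q, w=45) cum 165  ← median
  y=12 (S, w=120) cum 285
⇒ y* = 12

(2, 12)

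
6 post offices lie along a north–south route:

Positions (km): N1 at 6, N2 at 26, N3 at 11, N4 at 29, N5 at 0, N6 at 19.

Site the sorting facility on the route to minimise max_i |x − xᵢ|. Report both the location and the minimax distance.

location 14.5, max distance 14.5

The 1-center on a line is the midpoint of the two extreme points: leftmost at 0, rightmost at 29.
Optimal location = (0 + 29)/2 = 14.5; maximum distance = (29 − 0)/2 = 14.5.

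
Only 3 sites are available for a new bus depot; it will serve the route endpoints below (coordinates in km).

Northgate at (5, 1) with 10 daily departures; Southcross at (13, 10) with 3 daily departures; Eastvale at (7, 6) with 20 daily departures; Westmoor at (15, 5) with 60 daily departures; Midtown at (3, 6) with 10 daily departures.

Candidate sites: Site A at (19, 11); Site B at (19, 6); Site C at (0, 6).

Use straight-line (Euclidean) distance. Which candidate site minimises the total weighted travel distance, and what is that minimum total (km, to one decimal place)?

Total weighted distance at each candidate:
  Site A (19, 11): total = 1050.6
  Site B (19, 6): total = 817.7
  Site C (0, 6): total = 1183.5
Minimum is at Site B with total 817.7 km.

Site B, total 817.7 km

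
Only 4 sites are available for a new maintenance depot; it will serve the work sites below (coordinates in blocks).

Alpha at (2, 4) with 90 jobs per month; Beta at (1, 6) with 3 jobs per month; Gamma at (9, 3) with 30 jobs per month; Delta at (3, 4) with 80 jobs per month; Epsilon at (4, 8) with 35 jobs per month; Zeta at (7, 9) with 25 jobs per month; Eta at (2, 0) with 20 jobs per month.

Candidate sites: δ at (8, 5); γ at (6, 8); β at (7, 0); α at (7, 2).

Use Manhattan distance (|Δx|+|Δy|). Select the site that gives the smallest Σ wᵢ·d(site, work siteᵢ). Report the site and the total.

Total weighted distance at each candidate:
  δ (8, 5): total = 1814
  γ (6, 8): total = 1901
  β (7, 0): total = 2346
  α (7, 2): total = 1860
Minimum is at δ with total 1814 blocks.

δ, total 1814 blocks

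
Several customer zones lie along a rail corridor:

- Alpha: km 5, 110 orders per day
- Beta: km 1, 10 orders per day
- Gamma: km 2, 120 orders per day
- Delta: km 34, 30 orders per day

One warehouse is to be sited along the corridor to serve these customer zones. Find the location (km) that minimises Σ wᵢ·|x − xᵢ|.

For a sum of weighted absolute distances on a line, the optimum is the weighted median (not the mean). Total weight W = 270; half-weight = 135.
Sort by position and accumulate weight:
  km 1 (Beta, w=10) → cum 10
  km 2 (Gamma, w=120) → cum 130
  km 5 (Alpha, w=110) → cum 240  ≥ 135 → median here
  km 34 (Delta, w=30) → cum 270
Optimal location: km 5.

x = 5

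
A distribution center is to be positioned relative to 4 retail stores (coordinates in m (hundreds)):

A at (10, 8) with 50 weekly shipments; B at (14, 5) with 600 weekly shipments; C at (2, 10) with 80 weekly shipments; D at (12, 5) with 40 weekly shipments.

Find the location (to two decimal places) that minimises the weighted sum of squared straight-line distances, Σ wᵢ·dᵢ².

(12.39, 5.71)

The minimiser of Σwᵢ‖p−pᵢ‖² is the weighted centroid p* = (Σwᵢpᵢ)/(Σwᵢ).
Σwᵢ = 770.
Σwᵢxᵢ = 50·10 + 600·14 + 80·2 + 40·12 = 9540.
Σwᵢyᵢ = 50·8 + 600·5 + 80·10 + 40·5 = 4400.
x* = 9540/770 = 12.39, y* = 4400/770 = 5.71.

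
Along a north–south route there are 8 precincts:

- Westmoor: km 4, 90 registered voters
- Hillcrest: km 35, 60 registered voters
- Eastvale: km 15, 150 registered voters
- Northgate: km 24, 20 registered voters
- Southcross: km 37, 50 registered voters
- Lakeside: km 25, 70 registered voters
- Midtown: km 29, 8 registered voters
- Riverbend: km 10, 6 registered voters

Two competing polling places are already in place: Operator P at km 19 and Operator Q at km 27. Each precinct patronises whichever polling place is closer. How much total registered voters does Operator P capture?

The indifferent point is the midpoint (19+27)/2 = 23; precincts left of it (closer to Operator P at 19) go to Operator P, those right go to Operator Q.
  Westmoor at 4 (w=90) → Operator P
  Riverbend at 10 (w=6) → Operator P
  Eastvale at 15 (w=150) → Operator P
  Northgate at 24 (w=20) → Operator Q
  Lakeside at 25 (w=70) → Operator Q
  Midtown at 29 (w=8) → Operator Q
  Hillcrest at 35 (w=60) → Operator Q
  Southcross at 37 (w=50) → Operator Q
Operator P captures 246; Operator Q captures 208.

246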